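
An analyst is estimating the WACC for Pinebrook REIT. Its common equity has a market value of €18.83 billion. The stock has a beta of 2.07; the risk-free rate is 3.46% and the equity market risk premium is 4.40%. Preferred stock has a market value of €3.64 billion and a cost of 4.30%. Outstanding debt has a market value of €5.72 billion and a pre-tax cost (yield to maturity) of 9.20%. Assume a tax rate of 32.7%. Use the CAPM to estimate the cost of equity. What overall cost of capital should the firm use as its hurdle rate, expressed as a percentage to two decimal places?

10.21%

Cost of equity via CAPM: Re = 3.46% + 2.07 × 4.4% = 12.5680%.
Total capital V = 18.83 + 3.64 + 5.72 = 28.19.
Equity: weight = 18.83/28.19 = 0.6680; cost = 12.568%.
Preferred: weight = 3.64/28.19 = 0.1291; cost = 4.3%.
Debt: weight = 5.72/28.19 = 0.2029; after-tax cost = 9.2% × (1 − 32.7%) = 6.1916%.
WACC = 0.6680 × 12.5680% + 0.1291 × 4.3000% + 0.2029 × 6.1916% = 10.2066%.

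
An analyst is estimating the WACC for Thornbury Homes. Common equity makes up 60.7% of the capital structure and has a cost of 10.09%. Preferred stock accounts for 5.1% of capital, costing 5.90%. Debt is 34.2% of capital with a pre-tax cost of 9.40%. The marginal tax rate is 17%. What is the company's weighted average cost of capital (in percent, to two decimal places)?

After-tax cost of debt = 9.4% × (1 − 17%) = 7.8020%.
WACC = 0.607 × 10.0900% + 0.051 × 5.9000% + 0.342 × 7.8020% = 9.0938%.

9.09%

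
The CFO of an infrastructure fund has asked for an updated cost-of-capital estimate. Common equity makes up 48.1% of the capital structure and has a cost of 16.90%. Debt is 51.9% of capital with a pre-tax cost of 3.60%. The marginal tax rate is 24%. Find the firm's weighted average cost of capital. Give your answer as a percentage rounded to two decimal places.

After-tax cost of debt = 3.6% × (1 − 24%) = 2.7360%.
WACC = 0.481 × 16.9000% + 0.519 × 2.7360% = 9.5489%.

9.55%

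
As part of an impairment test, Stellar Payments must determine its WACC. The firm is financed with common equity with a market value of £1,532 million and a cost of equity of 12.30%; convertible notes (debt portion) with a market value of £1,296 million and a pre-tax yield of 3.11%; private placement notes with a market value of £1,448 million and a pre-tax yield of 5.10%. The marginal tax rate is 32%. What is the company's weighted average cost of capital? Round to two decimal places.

6.22%

Total capital V = 1532 + 1296 + 1448 = 4276.
Equity: weight = 1532/4276 = 0.3583; cost = 12.3%.
Convertible notes (debt portion): weight = 1296/4276 = 0.3031; after-tax cost = 3.11% × (1 − 32%) = 2.1148%.
Private placement notes: weight = 1448/4276 = 0.3386; after-tax cost = 5.1% × (1 − 32%) = 3.4680%.
WACC = 0.3583 × 12.3000% + 0.3031 × 2.1148% + 0.3386 × 3.4680% = 6.2222%.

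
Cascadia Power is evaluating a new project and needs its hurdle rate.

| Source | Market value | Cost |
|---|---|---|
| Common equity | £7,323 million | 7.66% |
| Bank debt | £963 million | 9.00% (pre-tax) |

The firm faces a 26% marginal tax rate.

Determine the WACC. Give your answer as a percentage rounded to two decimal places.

7.54%

Total capital V = 7323 + 963 = 8286.
Equity: weight = 7323/8286 = 0.8838; cost = 7.66%.
Bank debt: weight = 963/8286 = 0.1162; after-tax cost = 9% × (1 − 26%) = 6.6600%.
WACC = 0.8838 × 7.6600% + 0.1162 × 6.6600% = 7.5438%.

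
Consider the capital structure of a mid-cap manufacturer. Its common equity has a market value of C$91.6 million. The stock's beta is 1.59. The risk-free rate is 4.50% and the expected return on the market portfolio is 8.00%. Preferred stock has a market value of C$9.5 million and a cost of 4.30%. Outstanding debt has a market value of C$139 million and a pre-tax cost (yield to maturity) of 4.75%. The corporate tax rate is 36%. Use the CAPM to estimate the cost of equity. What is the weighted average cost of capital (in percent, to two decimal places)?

Market risk premium = 8.0% − 4.5% = 3.5%.
Cost of equity via CAPM: Re = 4.5% + 1.59 × 3.5% = 10.0650%.
Total capital V = 91.6 + 9.5 + 139 = 240.1.
Equity: weight = 91.6/240.1 = 0.3815; cost = 10.065%.
Preferred: weight = 9.5/240.1 = 0.0396; cost = 4.3%.
Debt: weight = 139/240.1 = 0.5789; after-tax cost = 4.75% × (1 − 36%) = 3.0400%.
WACC = 0.3815 × 10.0650% + 0.0396 × 4.3000% + 0.5789 × 3.0400% = 5.7699%.

5.77%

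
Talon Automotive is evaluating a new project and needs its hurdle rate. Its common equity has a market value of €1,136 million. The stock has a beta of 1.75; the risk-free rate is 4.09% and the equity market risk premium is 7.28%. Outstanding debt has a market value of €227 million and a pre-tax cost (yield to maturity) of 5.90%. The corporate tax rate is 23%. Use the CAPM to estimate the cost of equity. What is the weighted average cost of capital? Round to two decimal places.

14.78%

Cost of equity via CAPM: Re = 4.09% + 1.75 × 7.28% = 16.8300%.
Total capital V = 1136 + 227 = 1363.
Equity: weight = 1136/1363 = 0.8335; cost = 16.83%.
Debt: weight = 227/1363 = 0.1665; after-tax cost = 5.9% × (1 − 23%) = 4.5430%.
WACC = 0.8335 × 16.8300% + 0.1665 × 4.5430% = 14.7837%.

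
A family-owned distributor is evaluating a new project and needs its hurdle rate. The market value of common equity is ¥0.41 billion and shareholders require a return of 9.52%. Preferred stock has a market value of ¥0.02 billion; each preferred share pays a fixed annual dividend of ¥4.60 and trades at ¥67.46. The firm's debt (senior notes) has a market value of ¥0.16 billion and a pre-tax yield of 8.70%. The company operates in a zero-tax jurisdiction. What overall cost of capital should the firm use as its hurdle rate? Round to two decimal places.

Cost of preferred: Rp = 4.6 / 67.46 = 6.8189%.
Total capital V = 0.41 + 0.02 + 0.16 = 0.59.
Equity: weight = 0.41/0.59 = 0.6949; cost = 9.52%.
Preferred: weight = 0.02/0.59 = 0.0339; cost = 6.8189%.
Senior notes: weight = 0.16/0.59 = 0.2712; after-tax cost = 8.7% × (1 − 0%) = 8.7000%.
WACC = 0.6949 × 9.5200% + 0.0339 × 6.8189% + 0.2712 × 8.7000% = 9.2061%.

9.21%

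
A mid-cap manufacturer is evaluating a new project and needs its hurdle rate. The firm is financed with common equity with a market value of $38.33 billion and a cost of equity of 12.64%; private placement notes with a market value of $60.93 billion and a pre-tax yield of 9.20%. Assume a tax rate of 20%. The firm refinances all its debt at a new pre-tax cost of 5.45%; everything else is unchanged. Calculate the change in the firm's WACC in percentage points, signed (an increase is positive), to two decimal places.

Current WACC:
Total capital V = 38.33 + 60.93 = 99.26.
Equity: weight = 38.33/99.26 = 0.3862; cost = 12.64%.
Private placement notes: weight = 60.93/99.26 = 0.6138; after-tax cost = 9.2% × (1 − 20%) = 7.3600%.
WACC = 0.3862 × 12.6400% + 0.6138 × 7.3600% = 9.3989%.
After the change:
Total capital V = 38.33 + 60.93 = 99.26.
Equity: weight = 38.33/99.26 = 0.3862; cost = 12.64%.
Private placement notes: weight = 60.93/99.26 = 0.6138; after-tax cost = 5.45% × (1 − 20%) = 4.3600%.
WACC = 0.3862 × 12.6400% + 0.6138 × 4.3600% = 7.5574%.
Change in WACC = 7.5574% − 9.3989% = -1.8415 pp.

-1.84 pp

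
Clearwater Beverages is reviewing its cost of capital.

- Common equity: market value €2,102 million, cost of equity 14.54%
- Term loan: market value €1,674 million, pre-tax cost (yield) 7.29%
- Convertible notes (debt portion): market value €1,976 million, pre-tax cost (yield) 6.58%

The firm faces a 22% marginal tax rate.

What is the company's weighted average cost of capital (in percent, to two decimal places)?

8.73%

Total capital V = 2102 + 1674 + 1976 = 5752.
Equity: weight = 2102/5752 = 0.3654; cost = 14.54%.
Term loan: weight = 1674/5752 = 0.2910; after-tax cost = 7.29% × (1 − 22%) = 5.6862%.
Convertible notes (debt portion): weight = 1976/5752 = 0.3435; after-tax cost = 6.58% × (1 − 22%) = 5.1324%.
WACC = 0.3654 × 14.5400% + 0.2910 × 5.6862% + 0.3435 × 5.1324% = 8.7315%.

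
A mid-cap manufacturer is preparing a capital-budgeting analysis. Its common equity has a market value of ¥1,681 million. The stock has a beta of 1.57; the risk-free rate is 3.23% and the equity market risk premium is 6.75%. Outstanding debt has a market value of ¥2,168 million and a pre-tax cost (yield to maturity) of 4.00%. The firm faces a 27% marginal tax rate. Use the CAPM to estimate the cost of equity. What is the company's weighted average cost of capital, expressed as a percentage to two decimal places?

7.68%

Cost of equity via CAPM: Re = 3.23% + 1.57 × 6.75% = 13.8275%.
Total capital V = 1681 + 2168 = 3849.
Equity: weight = 1681/3849 = 0.4367; cost = 13.8275%.
Debt: weight = 2168/3849 = 0.5633; after-tax cost = 4% × (1 − 27%) = 2.9200%.
WACC = 0.4367 × 13.8275% + 0.5633 × 2.9200% = 7.6837%.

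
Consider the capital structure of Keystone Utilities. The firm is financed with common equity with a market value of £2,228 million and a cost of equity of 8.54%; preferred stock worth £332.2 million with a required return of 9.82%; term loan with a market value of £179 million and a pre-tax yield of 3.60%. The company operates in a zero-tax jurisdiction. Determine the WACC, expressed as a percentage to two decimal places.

Total capital V = 2228 + 332.2 + 179 = 2739.2.
Equity: weight = 2228/2739.2 = 0.8134; cost = 8.54%.
Preferred: weight = 332.2/2739.2 = 0.1213; cost = 9.82%.
Term loan: weight = 179/2739.2 = 0.0653; after-tax cost = 3.6% × (1 − 0%) = 3.6000%.
WACC = 0.8134 × 8.5400% + 0.1213 × 9.8200% + 0.0653 × 3.6000% = 8.3724%.

8.37%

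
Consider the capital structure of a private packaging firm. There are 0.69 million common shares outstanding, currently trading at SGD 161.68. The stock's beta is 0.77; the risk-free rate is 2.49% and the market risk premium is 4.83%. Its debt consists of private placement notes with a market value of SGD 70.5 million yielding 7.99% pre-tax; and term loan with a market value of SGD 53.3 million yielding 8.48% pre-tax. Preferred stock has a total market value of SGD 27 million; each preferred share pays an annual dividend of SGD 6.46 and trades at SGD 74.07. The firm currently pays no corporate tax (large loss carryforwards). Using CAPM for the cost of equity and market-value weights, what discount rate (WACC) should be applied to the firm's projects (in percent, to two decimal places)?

7.41%

Cost of equity via CAPM: Re = 2.49% + 0.77 × 4.83% = 6.2091%.
Cost of preferred: Rp = 6.46 / 74.07 = 8.7215%.
Market value of equity E = 161.68 × 0.69m = 111.5592m.
Total capital V = 111.5592 + 27 + 70.5 + 53.3 = 262.3592.
Equity: weight = 111.5592/262.3592 = 0.4252; cost = 6.2091%.
Preferred: weight = 27/262.3592 = 0.1029; cost = 8.7215%.
Private placement notes: weight = 70.5/262.3592 = 0.2687; after-tax cost = 7.99% × (1 − 0%) = 7.9900%.
Term loan: weight = 53.3/262.3592 = 0.2032; after-tax cost = 8.48% × (1 − 0%) = 8.4800%.
WACC = 0.4252 × 6.2091% + 0.1029 × 8.7215% + 0.2687 × 7.9900% + 0.2032 × 8.4800% = 7.4076%.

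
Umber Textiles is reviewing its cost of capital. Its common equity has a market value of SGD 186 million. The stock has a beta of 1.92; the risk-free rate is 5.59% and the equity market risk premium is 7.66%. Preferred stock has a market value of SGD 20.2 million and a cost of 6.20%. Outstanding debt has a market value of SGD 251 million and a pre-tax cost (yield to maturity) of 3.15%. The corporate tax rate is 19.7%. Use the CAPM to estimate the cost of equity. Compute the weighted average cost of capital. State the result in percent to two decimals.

Cost of equity via CAPM: Re = 5.59% + 1.92 × 7.66% = 20.2972%.
Total capital V = 186 + 20.2 + 251 = 457.2.
Equity: weight = 186/457.2 = 0.4068; cost = 20.2972%.
Preferred: weight = 20.2/457.2 = 0.0442; cost = 6.2%.
Debt: weight = 251/457.2 = 0.5490; after-tax cost = 3.15% × (1 − 19.7%) = 2.5295%.
WACC = 0.4068 × 20.2972% + 0.0442 × 6.2000% + 0.5490 × 2.5295% = 9.9200%.

9.92%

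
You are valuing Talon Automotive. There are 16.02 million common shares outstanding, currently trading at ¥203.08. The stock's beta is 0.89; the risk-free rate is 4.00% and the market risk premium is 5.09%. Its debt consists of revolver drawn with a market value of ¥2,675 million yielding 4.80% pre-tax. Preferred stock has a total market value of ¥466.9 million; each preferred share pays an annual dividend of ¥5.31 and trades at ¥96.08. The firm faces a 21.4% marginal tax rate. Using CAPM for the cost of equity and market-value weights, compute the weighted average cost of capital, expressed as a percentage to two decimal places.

6.32%

Cost of equity via CAPM: Re = 4.0% + 0.89 × 5.09% = 8.5301%.
Cost of preferred: Rp = 5.31 / 96.08 = 5.5266%.
Market value of equity E = 203.08 × 16.02m = 3253.3416m.
Total capital V = 3253.3416 + 466.9 + 2675 = 6395.2416.
Equity: weight = 3253.3416/6395.2416 = 0.5087; cost = 8.5301%.
Preferred: weight = 466.9/6395.2416 = 0.0730; cost = 5.5266%.
Revolver drawn: weight = 2675/6395.2416 = 0.4183; after-tax cost = 4.8% × (1 − 21.4%) = 3.7728%.
WACC = 0.5087 × 8.5301% + 0.0730 × 5.5266% + 0.4183 × 3.7728% = 6.3209%.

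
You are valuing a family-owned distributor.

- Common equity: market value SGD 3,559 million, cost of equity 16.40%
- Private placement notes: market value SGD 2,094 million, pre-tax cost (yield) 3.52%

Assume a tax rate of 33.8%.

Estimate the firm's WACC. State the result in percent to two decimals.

Total capital V = 3559 + 2094 = 5653.
Equity: weight = 3559/5653 = 0.6296; cost = 16.4%.
Private placement notes: weight = 2094/5653 = 0.3704; after-tax cost = 3.52% × (1 − 33.8%) = 2.3302%.
WACC = 0.6296 × 16.4000% + 0.3704 × 2.3302% = 11.1882%.

11.19%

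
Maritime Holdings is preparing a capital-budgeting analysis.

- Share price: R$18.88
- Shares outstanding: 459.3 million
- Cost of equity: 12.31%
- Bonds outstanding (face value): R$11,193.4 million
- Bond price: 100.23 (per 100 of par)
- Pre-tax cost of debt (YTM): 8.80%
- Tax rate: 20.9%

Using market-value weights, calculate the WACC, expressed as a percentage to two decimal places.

9.29%

Market value of equity E = 18.88 × 459.3m = 8671.584m. Market value of debt D = 11193.4m × 100.23/100 = 11219.14482m.
Total capital V = 8671.584 + 11219.14482 = 19890.72882.
Equity: weight = 8671.584/19890.72882 = 0.4360; cost = 12.31%.
Bonds outstanding: weight = 11219.14482/19890.72882 = 0.5640; after-tax cost = 8.8% × (1 − 20.9%) = 6.9608%.
WACC = 0.4360 × 12.3100% + 0.5640 × 6.9608% = 9.2928%.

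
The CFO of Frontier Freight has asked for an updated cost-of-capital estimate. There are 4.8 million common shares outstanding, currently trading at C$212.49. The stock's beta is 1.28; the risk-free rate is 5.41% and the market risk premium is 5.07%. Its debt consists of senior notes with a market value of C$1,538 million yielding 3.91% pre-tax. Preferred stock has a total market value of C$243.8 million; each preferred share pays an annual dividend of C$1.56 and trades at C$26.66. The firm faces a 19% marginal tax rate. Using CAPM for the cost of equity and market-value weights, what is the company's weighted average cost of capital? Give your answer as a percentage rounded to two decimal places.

6.58%

Cost of equity via CAPM: Re = 5.41% + 1.28 × 5.07% = 11.8996%.
Cost of preferred: Rp = 1.56 / 26.66 = 5.8515%.
Market value of equity E = 212.49 × 4.8m = 1019.952m.
Total capital V = 1019.952 + 243.8 + 1538 = 2801.752.
Equity: weight = 1019.952/2801.752 = 0.3640; cost = 11.8996%.
Preferred: weight = 243.8/2801.752 = 0.0870; cost = 5.8515%.
Senior notes: weight = 1538/2801.752 = 0.5489; after-tax cost = 3.91% × (1 − 19%) = 3.1671%.
WACC = 0.3640 × 11.8996% + 0.0870 × 5.8515% + 0.5489 × 3.1671% = 6.5797%.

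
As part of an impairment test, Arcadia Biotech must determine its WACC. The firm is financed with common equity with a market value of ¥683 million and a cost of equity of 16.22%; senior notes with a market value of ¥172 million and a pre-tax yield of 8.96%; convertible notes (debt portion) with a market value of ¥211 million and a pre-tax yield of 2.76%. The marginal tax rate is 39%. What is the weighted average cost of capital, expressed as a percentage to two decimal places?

Total capital V = 683 + 172 + 211 = 1066.
Equity: weight = 683/1066 = 0.6407; cost = 16.22%.
Senior notes: weight = 172/1066 = 0.1614; after-tax cost = 8.96% × (1 − 39%) = 5.4656%.
Convertible notes (debt portion): weight = 211/1066 = 0.1979; after-tax cost = 2.76% × (1 − 39%) = 1.6836%.
WACC = 0.6407 × 16.2200% + 0.1614 × 5.4656% + 0.1979 × 1.6836% = 11.6075%.

11.61%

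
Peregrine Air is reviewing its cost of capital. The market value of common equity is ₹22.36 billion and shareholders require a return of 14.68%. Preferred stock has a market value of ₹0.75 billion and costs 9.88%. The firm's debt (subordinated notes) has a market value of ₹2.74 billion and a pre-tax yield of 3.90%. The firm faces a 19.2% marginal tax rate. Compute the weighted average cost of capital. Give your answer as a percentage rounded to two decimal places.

13.32%

Total capital V = 22.36 + 0.75 + 2.74 = 25.85.
Equity: weight = 22.36/25.85 = 0.8650; cost = 14.68%.
Preferred: weight = 0.75/25.85 = 0.0290; cost = 9.88%.
Subordinated notes: weight = 2.74/25.85 = 0.1060; after-tax cost = 3.9% × (1 − 19.2%) = 3.1512%.
WACC = 0.8650 × 14.6800% + 0.0290 × 9.8800% + 0.1060 × 3.1512% = 13.3187%.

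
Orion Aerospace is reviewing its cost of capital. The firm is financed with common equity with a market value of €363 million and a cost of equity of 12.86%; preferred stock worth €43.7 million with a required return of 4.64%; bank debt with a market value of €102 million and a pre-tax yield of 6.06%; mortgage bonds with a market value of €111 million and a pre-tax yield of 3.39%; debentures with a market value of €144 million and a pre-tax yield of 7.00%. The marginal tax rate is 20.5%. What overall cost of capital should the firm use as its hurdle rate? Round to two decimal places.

Total capital V = 363 + 43.7 + 102 + 111 + 144 = 763.7.
Equity: weight = 363/763.7 = 0.4753; cost = 12.86%.
Preferred: weight = 43.7/763.7 = 0.0572; cost = 4.64%.
Bank debt: weight = 102/763.7 = 0.1336; after-tax cost = 6.06% × (1 − 20.5%) = 4.8177%.
Mortgage bonds: weight = 111/763.7 = 0.1453; after-tax cost = 3.39% × (1 − 20.5%) = 2.6951%.
Debentures: weight = 144/763.7 = 0.1886; after-tax cost = 7% × (1 − 20.5%) = 5.5650%.
WACC = 0.4753 × 12.8600% + 0.0572 × 4.6400% + 0.1336 × 4.8177% + 0.1453 × 2.6951% + 0.1886 × 5.5650% = 8.4626%.

8.46%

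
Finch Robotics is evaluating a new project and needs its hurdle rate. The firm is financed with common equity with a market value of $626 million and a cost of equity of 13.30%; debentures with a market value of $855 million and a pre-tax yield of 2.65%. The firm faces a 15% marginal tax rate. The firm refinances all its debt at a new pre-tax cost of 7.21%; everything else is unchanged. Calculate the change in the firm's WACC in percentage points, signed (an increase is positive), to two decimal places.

+2.24 pp

Current WACC:
Total capital V = 626 + 855 = 1481.
Equity: weight = 626/1481 = 0.4227; cost = 13.3%.
Debentures: weight = 855/1481 = 0.5773; after-tax cost = 2.65% × (1 − 15%) = 2.2525%.
WACC = 0.4227 × 13.3000% + 0.5773 × 2.2525% = 6.9221%.
After the change:
Total capital V = 626 + 855 = 1481.
Equity: weight = 626/1481 = 0.4227; cost = 13.3%.
Debentures: weight = 855/1481 = 0.5773; after-tax cost = 7.21% × (1 − 15%) = 6.1285%.
WACC = 0.4227 × 13.3000% + 0.5773 × 6.1285% = 9.1598%.
Change in WACC = 9.1598% − 6.9221% = 2.2377 pp.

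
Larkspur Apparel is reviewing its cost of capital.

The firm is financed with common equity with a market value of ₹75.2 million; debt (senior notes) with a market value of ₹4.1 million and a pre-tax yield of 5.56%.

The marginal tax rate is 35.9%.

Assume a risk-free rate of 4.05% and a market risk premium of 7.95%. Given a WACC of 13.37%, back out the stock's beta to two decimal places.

Total capital V = 75.2 + 4.1 = 79.3.
Equity weight = 75.2/79.3 = 0.9483.
Senior notes weight = 4.1/79.3 = 0.0517.
Debt contribution = 0.0517 × 5.56% × (1 − 35.9%) = 0.1843%.
Required equity contribution = 13.37% − 0.1843% = 13.1857%  ⇒  Re = 13.9046%.
CAPM: 13.9046% = 4.05% + β × 7.95%  ⇒  β = 1.2396.

1.24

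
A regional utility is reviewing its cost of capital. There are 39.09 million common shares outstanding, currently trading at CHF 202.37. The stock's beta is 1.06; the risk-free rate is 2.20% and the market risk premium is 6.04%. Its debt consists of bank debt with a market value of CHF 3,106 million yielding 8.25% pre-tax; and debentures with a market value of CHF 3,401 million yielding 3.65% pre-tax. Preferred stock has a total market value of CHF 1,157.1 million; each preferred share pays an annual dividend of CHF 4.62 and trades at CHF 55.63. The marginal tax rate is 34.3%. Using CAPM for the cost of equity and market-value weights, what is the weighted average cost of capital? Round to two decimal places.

Cost of equity via CAPM: Re = 2.2% + 1.06 × 6.04% = 8.6024%.
Cost of preferred: Rp = 4.62 / 55.63 = 8.3049%.
Market value of equity E = 202.37 × 39.09m = 7910.6433m.
Total capital V = 7910.6433 + 1157.1 + 3106 + 3401 = 15574.7433.
Equity: weight = 7910.6433/15574.7433 = 0.5079; cost = 8.6024%.
Preferred: weight = 1157.1/15574.7433 = 0.0743; cost = 8.3049%.
Bank debt: weight = 3106/15574.7433 = 0.1994; after-tax cost = 8.25% × (1 − 34.3%) = 5.4203%.
Debentures: weight = 3401/15574.7433 = 0.2184; after-tax cost = 3.65% × (1 − 34.3%) = 2.3981%.
WACC = 0.5079 × 8.6024% + 0.0743 × 8.3049% + 0.1994 × 5.4203% + 0.2184 × 2.3981% = 6.5909%.

6.59%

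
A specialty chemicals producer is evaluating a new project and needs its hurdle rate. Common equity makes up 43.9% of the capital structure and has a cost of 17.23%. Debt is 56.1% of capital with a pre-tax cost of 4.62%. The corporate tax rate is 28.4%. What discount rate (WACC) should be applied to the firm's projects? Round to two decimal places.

9.42%

After-tax cost of debt = 4.62% × (1 − 28.4%) = 3.3079%.
WACC = 0.439 × 17.2300% + 0.561 × 3.3079% = 9.4197%.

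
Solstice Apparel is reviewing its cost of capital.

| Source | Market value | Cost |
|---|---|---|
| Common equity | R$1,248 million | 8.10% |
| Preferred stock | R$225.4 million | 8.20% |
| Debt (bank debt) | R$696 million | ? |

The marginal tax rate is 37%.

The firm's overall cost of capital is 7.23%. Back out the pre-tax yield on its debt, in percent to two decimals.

8.50%

Total capital V = 1248 + 225.4 + 696 = 2169.4.
Equity weight = 1248/2169.4 = 0.5753.
Preferred weight = 225.4/2169.4 = 0.1039.
Bank debt weight = 696/2169.4 = 0.3208.
Equity contribution = 0.5753 × 8.1% = 4.6597%.
Preferred contribution = 0.1039 × 8.2% = 0.8520%.
Remaining for debt = 7.23% − 5.5117% = 1.7183%.
Rd × (1 − 37%) × 0.3208 = 1.7183%  ⇒  Rd = 8.5014%.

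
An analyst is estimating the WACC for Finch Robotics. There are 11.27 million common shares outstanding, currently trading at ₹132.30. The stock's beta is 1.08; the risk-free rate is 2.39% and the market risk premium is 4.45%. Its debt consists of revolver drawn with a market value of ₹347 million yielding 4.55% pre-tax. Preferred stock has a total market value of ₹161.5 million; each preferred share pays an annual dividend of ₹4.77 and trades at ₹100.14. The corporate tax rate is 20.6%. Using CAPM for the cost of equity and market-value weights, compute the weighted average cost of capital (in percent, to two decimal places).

Cost of equity via CAPM: Re = 2.39% + 1.08 × 4.45% = 7.1960%.
Cost of preferred: Rp = 4.77 / 100.14 = 4.7633%.
Market value of equity E = 132.3 × 11.27m = 1491.021m.
Total capital V = 1491.021 + 161.5 + 347 = 1999.521.
Equity: weight = 1491.021/1999.521 = 0.7457; cost = 7.196%.
Preferred: weight = 161.5/1999.521 = 0.0808; cost = 4.7633%.
Revolver drawn: weight = 347/1999.521 = 0.1735; after-tax cost = 4.55% × (1 − 20.6%) = 3.6127%.
WACC = 0.7457 × 7.1960% + 0.0808 × 4.7633% + 0.1735 × 3.6127% = 6.3777%.

6.38%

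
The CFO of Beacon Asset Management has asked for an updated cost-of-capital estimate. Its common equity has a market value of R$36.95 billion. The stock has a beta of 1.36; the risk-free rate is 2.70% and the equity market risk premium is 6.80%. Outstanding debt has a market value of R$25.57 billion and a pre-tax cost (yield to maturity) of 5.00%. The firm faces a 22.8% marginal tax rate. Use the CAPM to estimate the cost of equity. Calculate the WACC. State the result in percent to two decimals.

Cost of equity via CAPM: Re = 2.7% + 1.36 × 6.8% = 11.9480%.
Total capital V = 36.95 + 25.57 = 62.52.
Equity: weight = 36.95/62.52 = 0.5910; cost = 11.948%.
Debt: weight = 25.57/62.52 = 0.4090; after-tax cost = 5% × (1 − 22.8%) = 3.8600%.
WACC = 0.5910 × 11.9480% + 0.4090 × 3.8600% = 8.6401%.

8.64%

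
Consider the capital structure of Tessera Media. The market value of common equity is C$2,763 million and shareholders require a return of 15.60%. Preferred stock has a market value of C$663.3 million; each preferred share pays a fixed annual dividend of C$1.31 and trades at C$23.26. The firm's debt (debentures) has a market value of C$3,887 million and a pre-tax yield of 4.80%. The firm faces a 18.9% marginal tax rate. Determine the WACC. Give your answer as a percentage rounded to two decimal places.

8.47%

Cost of preferred: Rp = 1.31 / 23.26 = 5.6320%.
Total capital V = 2763 + 663.3 + 3887 = 7313.3.
Equity: weight = 2763/7313.3 = 0.3778; cost = 15.6%.
Preferred: weight = 663.3/7313.3 = 0.0907; cost = 5.632%.
Debentures: weight = 3887/7313.3 = 0.5315; after-tax cost = 4.8% × (1 − 18.9%) = 3.8928%.
WACC = 0.3778 × 15.6000% + 0.0907 × 5.6320% + 0.5315 × 3.8928% = 8.4736%.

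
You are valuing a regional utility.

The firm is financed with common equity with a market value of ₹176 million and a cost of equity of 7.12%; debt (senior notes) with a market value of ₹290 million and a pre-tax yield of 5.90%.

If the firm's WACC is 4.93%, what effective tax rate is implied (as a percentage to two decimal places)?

38.97%

Total capital V = 176 + 290 = 466.
Equity weight = 176/466 = 0.3777.
Senior notes weight = 290/466 = 0.6223.
Equity contribution = 0.3777 × 7.12% = 2.6891%.
Debt contribution must be 4.93% − 2.6891% = 2.2409%.
0.6223 × 5.9% × (1 − T) = 2.2409%  ⇒  (1 − T) = 0.6103.
T = 38.9679%.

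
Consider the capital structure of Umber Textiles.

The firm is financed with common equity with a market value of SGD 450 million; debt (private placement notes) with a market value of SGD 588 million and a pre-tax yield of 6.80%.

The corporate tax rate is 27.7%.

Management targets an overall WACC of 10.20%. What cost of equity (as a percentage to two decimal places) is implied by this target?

17.10%

Total capital V = 450 + 588 = 1038.
Equity weight = 450/1038 = 0.4335.
Private placement notes weight = 588/1038 = 0.5665.
Debt contribution = 0.5665 × 6.8% × (1 − 27.7%) = 2.7850%.
Required equity contribution = 10.2% − 2.7850% = 7.4150%.
Re = 7.4150% / 0.4335 = 17.1039%.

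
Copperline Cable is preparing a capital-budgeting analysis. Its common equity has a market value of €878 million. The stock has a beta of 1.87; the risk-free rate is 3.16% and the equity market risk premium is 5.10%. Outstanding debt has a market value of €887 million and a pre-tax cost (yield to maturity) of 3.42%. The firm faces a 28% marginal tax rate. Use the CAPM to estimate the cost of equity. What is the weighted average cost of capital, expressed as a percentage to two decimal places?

Cost of equity via CAPM: Re = 3.16% + 1.87 × 5.1% = 12.6970%.
Total capital V = 878 + 887 = 1765.
Equity: weight = 878/1765 = 0.4975; cost = 12.697%.
Debt: weight = 887/1765 = 0.5025; after-tax cost = 3.42% × (1 − 28%) = 2.4624%.
WACC = 0.4975 × 12.6970% + 0.5025 × 2.4624% = 7.5536%.

7.55%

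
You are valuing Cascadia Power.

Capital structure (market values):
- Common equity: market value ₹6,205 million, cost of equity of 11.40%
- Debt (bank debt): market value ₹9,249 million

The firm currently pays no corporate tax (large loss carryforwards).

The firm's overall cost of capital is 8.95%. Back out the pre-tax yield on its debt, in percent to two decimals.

Total capital V = 6205 + 9249 = 15454.
Equity weight = 6205/15454 = 0.4015.
Bank debt weight = 9249/15454 = 0.5985.
Equity contribution = 0.4015 × 11.4% = 4.5773%.
Remaining for debt = 8.95% − 4.5773% = 4.3727%.
Rd × (1 − 0%) × 0.5985 = 4.3727%  ⇒  Rd = 7.3063%.

7.31%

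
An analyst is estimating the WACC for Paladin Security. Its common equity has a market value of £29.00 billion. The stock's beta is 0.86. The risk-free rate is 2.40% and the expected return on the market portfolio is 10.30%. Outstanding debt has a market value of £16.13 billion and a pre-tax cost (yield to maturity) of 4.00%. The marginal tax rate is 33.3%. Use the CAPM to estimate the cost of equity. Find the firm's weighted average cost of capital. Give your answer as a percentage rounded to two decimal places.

6.86%

Market risk premium = 10.3% − 2.4% = 7.9%.
Cost of equity via CAPM: Re = 2.4% + 0.86 × 7.9% = 9.1940%.
Total capital V = 29 + 16.13 = 45.13.
Equity: weight = 29/45.13 = 0.6426; cost = 9.194%.
Debt: weight = 16.13/45.13 = 0.3574; after-tax cost = 4% × (1 − 33.3%) = 2.6680%.
WACC = 0.6426 × 9.1940% + 0.3574 × 2.6680% = 6.8615%.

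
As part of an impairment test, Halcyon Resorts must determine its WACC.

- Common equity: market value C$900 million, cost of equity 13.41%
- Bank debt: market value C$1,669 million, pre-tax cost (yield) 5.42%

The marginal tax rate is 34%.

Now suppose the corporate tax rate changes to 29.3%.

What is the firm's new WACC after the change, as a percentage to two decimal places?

7.19%

After the change:
Total capital V = 900 + 1669 = 2569.
Equity: weight = 900/2569 = 0.3503; cost = 13.41%.
Bank debt: weight = 1669/2569 = 0.6497; after-tax cost = 5.42% × (1 − 29.3%) = 3.8319%.
WACC = 0.3503 × 13.4100% + 0.6497 × 3.8319% = 7.1874%.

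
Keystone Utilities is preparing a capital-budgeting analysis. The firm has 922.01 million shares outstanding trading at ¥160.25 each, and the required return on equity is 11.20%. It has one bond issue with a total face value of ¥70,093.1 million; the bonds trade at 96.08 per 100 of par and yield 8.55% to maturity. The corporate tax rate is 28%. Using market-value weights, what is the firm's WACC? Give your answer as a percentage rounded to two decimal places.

9.62%

Market value of equity E = 160.25 × 922.01m = 147752.1025m. Market value of debt D = 70093.1m × 96.08/100 = 67345.45048m.
Total capital V = 147752.1025 + 67345.45048 = 215097.55298.
Equity: weight = 147752.1025/215097.55298 = 0.6869; cost = 11.2%.
Bonds outstanding: weight = 67345.45048/215097.55298 = 0.3131; after-tax cost = 8.55% × (1 − 28%) = 6.1560%.
WACC = 0.6869 × 11.2000% + 0.3131 × 6.1560% = 9.6208%.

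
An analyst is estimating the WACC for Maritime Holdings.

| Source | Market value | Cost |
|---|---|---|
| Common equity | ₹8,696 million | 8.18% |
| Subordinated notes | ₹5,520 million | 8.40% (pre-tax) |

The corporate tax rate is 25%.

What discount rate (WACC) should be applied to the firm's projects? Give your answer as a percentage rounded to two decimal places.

7.45%

Total capital V = 8696 + 5520 = 14216.
Equity: weight = 8696/14216 = 0.6117; cost = 8.18%.
Subordinated notes: weight = 5520/14216 = 0.3883; after-tax cost = 8.4% × (1 − 25%) = 6.3000%.
WACC = 0.6117 × 8.1800% + 0.3883 × 6.3000% = 7.4500%.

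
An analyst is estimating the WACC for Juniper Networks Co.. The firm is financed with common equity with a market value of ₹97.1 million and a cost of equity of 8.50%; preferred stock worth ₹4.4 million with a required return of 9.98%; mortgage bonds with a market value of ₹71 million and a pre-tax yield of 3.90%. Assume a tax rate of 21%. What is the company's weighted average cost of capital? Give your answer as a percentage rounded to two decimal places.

6.31%

Total capital V = 97.1 + 4.4 + 71 = 172.5.
Equity: weight = 97.1/172.5 = 0.5629; cost = 8.5%.
Preferred: weight = 4.4/172.5 = 0.0255; cost = 9.98%.
Mortgage bonds: weight = 71/172.5 = 0.4116; after-tax cost = 3.9% × (1 − 21%) = 3.0810%.
WACC = 0.5629 × 8.5000% + 0.0255 × 9.9800% + 0.4116 × 3.0810% = 6.3073%.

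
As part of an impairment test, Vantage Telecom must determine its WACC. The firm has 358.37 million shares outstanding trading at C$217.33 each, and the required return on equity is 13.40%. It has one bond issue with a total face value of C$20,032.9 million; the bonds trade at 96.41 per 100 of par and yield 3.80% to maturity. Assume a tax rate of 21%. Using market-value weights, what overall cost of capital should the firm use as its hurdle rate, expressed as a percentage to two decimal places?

Market value of equity E = 217.33 × 358.37m = 77884.5521m. Market value of debt D = 20032.9m × 96.41/100 = 19313.71889m.
Total capital V = 77884.5521 + 19313.71889 = 97198.27099.
Equity: weight = 77884.5521/97198.27099 = 0.8013; cost = 13.4%.
Bonds outstanding: weight = 19313.71889/97198.27099 = 0.1987; after-tax cost = 3.8% × (1 − 21%) = 3.0020%.
WACC = 0.8013 × 13.4000% + 0.1987 × 3.0020% = 11.3339%.

11.33%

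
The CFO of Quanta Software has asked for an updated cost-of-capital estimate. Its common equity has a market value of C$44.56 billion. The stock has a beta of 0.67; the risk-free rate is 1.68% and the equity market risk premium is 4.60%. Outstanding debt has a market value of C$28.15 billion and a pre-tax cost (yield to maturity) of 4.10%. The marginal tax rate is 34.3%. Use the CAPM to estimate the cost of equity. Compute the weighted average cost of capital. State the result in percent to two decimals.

3.96%

Cost of equity via CAPM: Re = 1.68% + 0.67 × 4.6% = 4.7620%.
Total capital V = 44.56 + 28.15 = 72.71.
Equity: weight = 44.56/72.71 = 0.6128; cost = 4.762%.
Debt: weight = 28.15/72.71 = 0.3872; after-tax cost = 4.1% × (1 − 34.3%) = 2.6937%.
WACC = 0.6128 × 4.7620% + 0.3872 × 2.6937% = 3.9612%.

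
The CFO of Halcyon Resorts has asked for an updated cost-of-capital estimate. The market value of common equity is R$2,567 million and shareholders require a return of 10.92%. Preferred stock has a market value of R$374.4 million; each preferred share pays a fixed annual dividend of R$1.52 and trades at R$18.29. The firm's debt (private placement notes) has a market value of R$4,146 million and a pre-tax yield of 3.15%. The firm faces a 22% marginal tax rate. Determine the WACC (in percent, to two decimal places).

Cost of preferred: Rp = 1.52 / 18.29 = 8.3106%.
Total capital V = 2567 + 374.4 + 4146 = 7087.4.
Equity: weight = 2567/7087.4 = 0.3622; cost = 10.92%.
Preferred: weight = 374.4/7087.4 = 0.0528; cost = 8.3106%.
Private placement notes: weight = 4146/7087.4 = 0.5850; after-tax cost = 3.15% × (1 − 22%) = 2.4570%.
WACC = 0.3622 × 10.9200% + 0.0528 × 8.3106% + 0.5850 × 2.4570% = 5.8315%.

5.83%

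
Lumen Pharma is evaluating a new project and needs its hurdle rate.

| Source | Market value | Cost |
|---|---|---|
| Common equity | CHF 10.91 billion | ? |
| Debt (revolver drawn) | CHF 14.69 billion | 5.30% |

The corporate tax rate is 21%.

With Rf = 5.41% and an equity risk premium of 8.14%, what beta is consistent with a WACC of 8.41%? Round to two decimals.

Total capital V = 10.91 + 14.69 = 25.6.
Equity weight = 10.91/25.6 = 0.4262.
Revolver drawn weight = 14.69/25.6 = 0.5738.
Debt contribution = 0.5738 × 5.3% × (1 − 21%) = 2.4026%.
Required equity contribution = 8.41% − 2.4026% = 6.0074%  ⇒  Re = 14.0961%.
CAPM: 14.0961% = 5.41% + β × 8.14%  ⇒  β = 1.0671.

1.07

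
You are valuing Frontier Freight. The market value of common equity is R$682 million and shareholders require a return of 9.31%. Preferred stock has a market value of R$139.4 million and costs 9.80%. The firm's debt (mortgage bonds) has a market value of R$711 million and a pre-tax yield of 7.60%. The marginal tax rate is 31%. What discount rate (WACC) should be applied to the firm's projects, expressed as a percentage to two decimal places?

7.47%

Total capital V = 682 + 139.4 + 711 = 1532.4.
Equity: weight = 682/1532.4 = 0.4451; cost = 9.31%.
Preferred: weight = 139.4/1532.4 = 0.0910; cost = 9.8%.
Mortgage bonds: weight = 711/1532.4 = 0.4640; after-tax cost = 7.6% × (1 − 31%) = 5.2440%.
WACC = 0.4451 × 9.3100% + 0.0910 × 9.8000% + 0.4640 × 5.2440% = 7.4680%.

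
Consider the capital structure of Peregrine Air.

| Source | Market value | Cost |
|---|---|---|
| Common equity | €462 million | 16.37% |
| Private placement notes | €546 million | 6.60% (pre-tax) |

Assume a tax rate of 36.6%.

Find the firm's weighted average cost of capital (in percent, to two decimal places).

Total capital V = 462 + 546 = 1008.
Equity: weight = 462/1008 = 0.4583; cost = 16.37%.
Private placement notes: weight = 546/1008 = 0.5417; after-tax cost = 6.6% × (1 − 36.6%) = 4.1844%.
WACC = 0.4583 × 16.3700% + 0.5417 × 4.1844% = 9.7695%.

9.77%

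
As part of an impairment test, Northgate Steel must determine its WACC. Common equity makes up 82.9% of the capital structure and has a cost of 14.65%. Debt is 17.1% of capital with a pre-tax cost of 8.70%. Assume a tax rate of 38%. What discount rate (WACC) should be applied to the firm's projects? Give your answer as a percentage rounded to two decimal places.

After-tax cost of debt = 8.7% × (1 − 38%) = 5.3940%.
WACC = 0.829 × 14.6500% + 0.171 × 5.3940% = 13.0672%.

13.07%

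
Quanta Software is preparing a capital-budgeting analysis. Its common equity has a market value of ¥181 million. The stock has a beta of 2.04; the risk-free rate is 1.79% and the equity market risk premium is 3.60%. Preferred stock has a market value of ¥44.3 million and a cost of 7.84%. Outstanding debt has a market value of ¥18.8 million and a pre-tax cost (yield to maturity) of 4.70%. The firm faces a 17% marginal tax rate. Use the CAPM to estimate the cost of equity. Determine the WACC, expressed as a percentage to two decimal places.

Cost of equity via CAPM: Re = 1.79% + 2.04 × 3.6% = 9.1340%.
Total capital V = 181 + 44.3 + 18.8 = 244.1.
Equity: weight = 181/244.1 = 0.7415; cost = 9.134%.
Preferred: weight = 44.3/244.1 = 0.1815; cost = 7.84%.
Debt: weight = 18.8/244.1 = 0.0770; after-tax cost = 4.7% × (1 − 17%) = 3.9010%.
WACC = 0.7415 × 9.1340% + 0.1815 × 7.8400% + 0.0770 × 3.9010% = 8.4961%.

8.50%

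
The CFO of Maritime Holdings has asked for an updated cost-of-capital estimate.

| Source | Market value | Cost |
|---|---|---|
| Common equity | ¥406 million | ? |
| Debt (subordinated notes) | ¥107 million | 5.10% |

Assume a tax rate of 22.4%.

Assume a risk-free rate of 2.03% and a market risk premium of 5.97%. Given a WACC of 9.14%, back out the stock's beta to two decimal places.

1.42

Total capital V = 406 + 107 = 513.
Equity weight = 406/513 = 0.7914.
Subordinated notes weight = 107/513 = 0.2086.
Debt contribution = 0.2086 × 5.1% × (1 − 22.4%) = 0.8255%.
Required equity contribution = 9.14% − 0.8255% = 8.3145%  ⇒  Re = 10.5058%.
CAPM: 10.5058% = 2.03% + β × 5.97%  ⇒  β = 1.4197.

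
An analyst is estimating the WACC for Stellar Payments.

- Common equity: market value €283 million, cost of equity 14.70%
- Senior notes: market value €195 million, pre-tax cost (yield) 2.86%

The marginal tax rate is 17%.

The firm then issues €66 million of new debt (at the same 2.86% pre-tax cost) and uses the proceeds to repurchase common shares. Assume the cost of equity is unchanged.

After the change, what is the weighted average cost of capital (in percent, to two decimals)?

After the change:
Total capital V = 217 + 261 = 478.
Equity: weight = 217/478 = 0.4540; cost = 14.7%.
Senior notes: weight = 261/478 = 0.5460; after-tax cost = 2.86% × (1 − 17%) = 2.3738%.
WACC = 0.4540 × 14.7000% + 0.5460 × 2.3738% = 7.9696%.

7.97%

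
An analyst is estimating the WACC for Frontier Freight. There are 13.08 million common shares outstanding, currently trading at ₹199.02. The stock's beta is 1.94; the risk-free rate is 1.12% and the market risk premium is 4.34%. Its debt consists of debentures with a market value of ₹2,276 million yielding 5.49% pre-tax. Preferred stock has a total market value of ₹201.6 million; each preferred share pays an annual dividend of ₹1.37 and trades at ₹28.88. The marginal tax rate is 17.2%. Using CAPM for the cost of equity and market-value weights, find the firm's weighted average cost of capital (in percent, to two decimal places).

7.11%

Cost of equity via CAPM: Re = 1.12% + 1.94 × 4.34% = 9.5396%.
Cost of preferred: Rp = 1.37 / 28.88 = 4.7438%.
Market value of equity E = 199.02 × 13.08m = 2603.1816m.
Total capital V = 2603.1816 + 201.6 + 2276 = 5080.7816.
Equity: weight = 2603.1816/5080.7816 = 0.5124; cost = 9.5396%.
Preferred: weight = 201.6/5080.7816 = 0.0397; cost = 4.7438%.
Debentures: weight = 2276/5080.7816 = 0.4480; after-tax cost = 5.49% × (1 − 17.2%) = 4.5457%.
WACC = 0.5124 × 9.5396% + 0.0397 × 4.7438% + 0.4480 × 4.5457% = 7.1122%.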